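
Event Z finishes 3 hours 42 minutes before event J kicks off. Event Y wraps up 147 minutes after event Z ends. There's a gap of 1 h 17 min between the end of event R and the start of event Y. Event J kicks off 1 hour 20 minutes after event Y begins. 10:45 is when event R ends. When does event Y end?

12:07

Event Y starts at 10:45 + 77 min = 12:02.
Event J starts at 12:02 + 80 min = 13:22.
Event Z ends at 13:22 − 222 min = 09:40.
Event Y ends at 09:40 + 147 min = 12:07.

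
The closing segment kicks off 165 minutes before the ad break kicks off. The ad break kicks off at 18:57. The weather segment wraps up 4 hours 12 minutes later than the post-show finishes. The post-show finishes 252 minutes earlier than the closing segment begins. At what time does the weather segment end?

The closing segment starts at 18:57 − 165 min = 16:12.
The post-show ends at 16:12 − 252 min = 12:00.
The weather segment ends at 12:00 + 252 min = 16:12.

16:12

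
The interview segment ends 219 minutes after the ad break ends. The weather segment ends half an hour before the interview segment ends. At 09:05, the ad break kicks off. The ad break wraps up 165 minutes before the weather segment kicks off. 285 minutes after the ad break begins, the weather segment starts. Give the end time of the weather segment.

14:14

The weather segment starts at 09:05 + 285 min = 13:50.
The ad break ends at 13:50 − 165 min = 11:05.
The interview segment ends at 11:05 + 219 min = 14:44.
The weather segment ends at 14:44 − 30 min = 14:14.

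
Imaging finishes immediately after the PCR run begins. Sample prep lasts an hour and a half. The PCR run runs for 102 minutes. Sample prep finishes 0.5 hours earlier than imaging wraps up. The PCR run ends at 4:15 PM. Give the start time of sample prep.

12:33 PM

The PCR run starts at 4:15 PM − 102 min = 2:33 PM.
So imaging ends at 2:33 PM.
Sample prep ends at 2:33 PM − 30 min = 2:03 PM.
Sample prep starts at 2:03 PM − 90 min = 12:33 PM.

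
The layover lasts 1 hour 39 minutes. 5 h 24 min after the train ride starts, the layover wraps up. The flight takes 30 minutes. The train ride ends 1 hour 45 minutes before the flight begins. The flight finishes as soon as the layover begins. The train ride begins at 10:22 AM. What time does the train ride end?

The layover ends at 10:22 AM + 324 min = 3:46 PM.
The layover starts at 3:46 PM − 99 min = 2:07 PM.
So the flight ends at 2:07 PM.
The flight starts at 2:07 PM − 30 min = 1:37 PM.
The train ride ends at 1:37 PM − 105 min = 11:52 AM.

11:52 AM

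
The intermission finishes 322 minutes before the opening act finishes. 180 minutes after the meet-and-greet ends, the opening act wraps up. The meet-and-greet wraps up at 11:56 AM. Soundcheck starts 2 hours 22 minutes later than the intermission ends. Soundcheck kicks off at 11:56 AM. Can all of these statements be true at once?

Yes

The opening act ends at 11:56 AM + 180 min = 2:56 PM.
The intermission ends at 2:56 PM − 322 min = 9:34 AM.
Soundcheck starts at 9:34 AM + 142 min = 11:56 AM.
That matches the stated 11:56 AM, so the schedule is consistent.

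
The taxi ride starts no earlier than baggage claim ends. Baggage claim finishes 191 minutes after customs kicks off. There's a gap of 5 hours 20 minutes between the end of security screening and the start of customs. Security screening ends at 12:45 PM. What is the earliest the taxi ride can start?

Customs starts at 12:45 PM + 320 min = 6:05 PM.
Baggage claim ends at 6:05 PM + 191 min = 9:16 PM.
The taxi ride is bounded by baggage claim, so the earliest it can start is 9:16 PM.

9:16 PM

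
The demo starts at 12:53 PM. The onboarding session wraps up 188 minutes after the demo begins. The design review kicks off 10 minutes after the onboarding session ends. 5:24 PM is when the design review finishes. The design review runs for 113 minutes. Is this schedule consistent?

The onboarding session ends at 12:53 PM + 188 min = 4:01 PM.
The design review starts at 4:01 PM + 10 min = 4:11 PM.
The design review ends at 4:11 PM + 113 min = 6:04 PM.
But the design review is also said to end at 5:24 PM — a 40-minute conflict.

No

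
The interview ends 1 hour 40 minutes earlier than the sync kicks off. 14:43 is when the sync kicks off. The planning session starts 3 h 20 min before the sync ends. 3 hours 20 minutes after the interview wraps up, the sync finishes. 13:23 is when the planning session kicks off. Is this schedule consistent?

The interview ends at 14:43 − 100 min = 13:03.
The sync ends at 13:03 + 200 min = 16:23.
The planning session starts at 16:23 − 200 min = 13:03.
But the planning session is also said to start at 13:23 — a 20-minute conflict.

No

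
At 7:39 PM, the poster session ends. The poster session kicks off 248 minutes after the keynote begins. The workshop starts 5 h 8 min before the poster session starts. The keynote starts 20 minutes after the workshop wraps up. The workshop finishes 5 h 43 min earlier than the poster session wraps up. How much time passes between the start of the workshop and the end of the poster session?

The workshop ends at 7:39 PM − 343 min = 1:56 PM.
The keynote starts at 1:56 PM + 20 min = 2:16 PM.
The poster session starts at 2:16 PM + 248 min = 6:24 PM.
The workshop starts at 6:24 PM − 308 min = 1:16 PM.
From 1:16 PM to 7:39 PM is 6 hours 23 minutes.

6 hours 23 minutes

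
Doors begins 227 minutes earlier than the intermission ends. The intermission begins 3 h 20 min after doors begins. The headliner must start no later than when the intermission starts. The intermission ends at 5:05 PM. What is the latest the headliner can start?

Doors starts at 5:05 PM − 227 min = 1:18 PM.
The intermission starts at 1:18 PM + 200 min = 4:38 PM.
The headliner is bounded by the intermission, so the latest it can start is 4:38 PM.

4:38 PM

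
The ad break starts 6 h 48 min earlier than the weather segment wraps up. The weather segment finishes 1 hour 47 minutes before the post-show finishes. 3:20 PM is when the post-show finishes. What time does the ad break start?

6:45 AM

The weather segment ends at 3:20 PM − 107 min = 1:33 PM.
The ad break starts at 1:33 PM − 408 min = 6:45 AM.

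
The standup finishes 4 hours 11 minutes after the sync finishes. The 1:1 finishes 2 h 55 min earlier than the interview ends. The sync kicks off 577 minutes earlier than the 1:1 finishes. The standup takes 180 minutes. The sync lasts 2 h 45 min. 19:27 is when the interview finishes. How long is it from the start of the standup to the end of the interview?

8 hours 36 minutes

The 1:1 ends at 19:27 − 175 min = 16:32.
The sync starts at 16:32 − 577 min = 06:55.
The sync ends at 06:55 + 165 min = 09:40.
The standup ends at 09:40 + 251 min = 13:51.
The standup starts at 13:51 − 180 min = 10:51.
From 10:51 to 19:27 is 8 hours 36 minutes.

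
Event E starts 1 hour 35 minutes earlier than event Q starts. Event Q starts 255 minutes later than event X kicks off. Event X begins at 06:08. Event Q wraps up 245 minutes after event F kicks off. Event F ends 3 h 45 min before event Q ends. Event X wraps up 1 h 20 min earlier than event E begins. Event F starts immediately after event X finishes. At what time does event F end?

07:48

Event Q starts at 06:08 + 255 min = 10:23.
Event E starts at 10:23 − 95 min = 08:48.
Event X ends at 08:48 − 80 min = 07:28.
So event F starts at 07:28.
Event Q ends at 07:28 + 245 min = 11:33.
Event F ends at 11:33 − 225 min = 07:48.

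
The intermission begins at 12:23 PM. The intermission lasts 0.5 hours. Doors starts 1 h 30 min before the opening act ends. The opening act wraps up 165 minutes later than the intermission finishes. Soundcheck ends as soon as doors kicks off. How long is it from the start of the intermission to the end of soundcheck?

The intermission ends at 12:23 PM + 30 min = 12:53 PM.
The opening act ends at 12:53 PM + 165 min = 3:38 PM.
Doors starts at 3:38 PM − 90 min = 2:08 PM.
So soundcheck ends at 2:08 PM.
From 12:23 PM to 2:08 PM is 1 hour 45 minutes.

1 hour 45 minutes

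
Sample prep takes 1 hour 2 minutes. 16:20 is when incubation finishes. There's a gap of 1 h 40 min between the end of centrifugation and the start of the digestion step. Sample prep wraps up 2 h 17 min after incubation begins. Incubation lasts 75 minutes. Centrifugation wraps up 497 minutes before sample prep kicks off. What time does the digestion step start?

Incubation starts at 16:20 − 75 min = 15:05.
Sample prep ends at 15:05 + 137 min = 17:22.
Sample prep starts at 17:22 − 62 min = 16:20.
Centrifugation ends at 16:20 − 497 min = 08:03.
The digestion step starts at 08:03 + 100 min = 09:43.

09:43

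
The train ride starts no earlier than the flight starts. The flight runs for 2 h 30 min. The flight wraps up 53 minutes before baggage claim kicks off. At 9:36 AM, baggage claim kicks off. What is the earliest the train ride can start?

The flight ends at 9:36 AM − 53 min = 8:43 AM.
The flight starts at 8:43 AM − 150 min = 6:13 AM.
The train ride is bounded by the flight, so the earliest it can start is 6:13 AM.

6:13 AM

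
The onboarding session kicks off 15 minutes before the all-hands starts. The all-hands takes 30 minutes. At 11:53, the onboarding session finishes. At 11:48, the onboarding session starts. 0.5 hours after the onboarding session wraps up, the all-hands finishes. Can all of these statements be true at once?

The all-hands ends at 11:53 + 30 min = 12:23.
The all-hands starts at 12:23 − 30 min = 11:53.
The onboarding session starts at 11:53 − 15 min = 11:38.
But the onboarding session is also said to start at 11:48 — a 10-minute conflict.

No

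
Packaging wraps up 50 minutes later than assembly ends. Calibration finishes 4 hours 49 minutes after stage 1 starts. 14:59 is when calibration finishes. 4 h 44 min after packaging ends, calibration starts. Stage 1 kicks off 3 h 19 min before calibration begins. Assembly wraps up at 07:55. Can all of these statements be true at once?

Yes

Packaging ends at 07:55 + 50 min = 08:45.
Calibration starts at 08:45 + 284 min = 13:29.
Stage 1 starts at 13:29 − 199 min = 10:10.
Calibration ends at 10:10 + 289 min = 14:59.
That matches the stated 14:59, so the schedule is consistent.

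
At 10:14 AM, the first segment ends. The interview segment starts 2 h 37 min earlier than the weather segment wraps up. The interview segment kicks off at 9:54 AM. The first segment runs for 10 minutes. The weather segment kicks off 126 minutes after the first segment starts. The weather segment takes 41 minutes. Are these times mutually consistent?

The first segment starts at 10:14 AM − 10 min = 10:04 AM.
The weather segment starts at 10:04 AM + 126 min = 12:10 PM.
The weather segment ends at 12:10 PM + 41 min = 12:51 PM.
The interview segment starts at 12:51 PM − 157 min = 10:14 AM.
But the interview segment is also said to start at 9:54 AM — a 20-minute conflict.

No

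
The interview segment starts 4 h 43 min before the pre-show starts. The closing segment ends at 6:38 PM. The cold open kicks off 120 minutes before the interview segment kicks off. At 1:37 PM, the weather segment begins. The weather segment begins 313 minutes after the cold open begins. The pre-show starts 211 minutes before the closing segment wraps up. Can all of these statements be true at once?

The pre-show starts at 6:38 PM − 211 min = 3:07 PM.
The interview segment starts at 3:07 PM − 283 min = 10:24 AM.
The cold open starts at 10:24 AM − 120 min = 8:24 AM.
The weather segment starts at 8:24 AM + 313 min = 1:37 PM.
That matches the stated 1:37 PM, so the schedule is consistent.

Yes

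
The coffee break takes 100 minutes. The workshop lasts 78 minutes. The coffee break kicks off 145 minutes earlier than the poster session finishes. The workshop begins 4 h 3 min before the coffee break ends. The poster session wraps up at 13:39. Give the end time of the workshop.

10:09

The coffee break starts at 13:39 − 145 min = 11:14.
The coffee break ends at 11:14 + 100 min = 12:54.
The workshop starts at 12:54 − 243 min = 08:51.
The workshop ends at 08:51 + 78 min = 10:09.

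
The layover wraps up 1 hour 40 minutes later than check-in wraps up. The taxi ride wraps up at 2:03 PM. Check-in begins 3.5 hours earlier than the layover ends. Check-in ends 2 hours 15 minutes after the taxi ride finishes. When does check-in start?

2:28 PM

Check-in ends at 2:03 PM + 135 min = 4:18 PM.
The layover ends at 4:18 PM + 100 min = 5:58 PM.
Check-in starts at 5:58 PM − 210 min = 2:28 PM.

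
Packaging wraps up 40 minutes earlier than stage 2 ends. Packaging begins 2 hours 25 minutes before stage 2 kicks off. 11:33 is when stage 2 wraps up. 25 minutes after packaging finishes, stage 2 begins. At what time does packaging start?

Packaging ends at 11:33 − 40 min = 10:53.
Stage 2 starts at 10:53 + 25 min = 11:18.
Packaging starts at 11:18 − 145 min = 08:53.

08:53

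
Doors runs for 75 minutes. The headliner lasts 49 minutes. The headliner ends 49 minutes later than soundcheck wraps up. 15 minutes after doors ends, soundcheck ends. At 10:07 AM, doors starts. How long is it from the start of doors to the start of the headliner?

Doors ends at 10:07 AM + 75 min = 11:22 AM.
Soundcheck ends at 11:22 AM + 15 min = 11:37 AM.
The headliner ends at 11:37 AM + 49 min = 12:26 PM.
The headliner starts at 12:26 PM − 49 min = 11:37 AM.
From 10:07 AM to 11:37 AM is 1 h 30 min.

1 h 30 min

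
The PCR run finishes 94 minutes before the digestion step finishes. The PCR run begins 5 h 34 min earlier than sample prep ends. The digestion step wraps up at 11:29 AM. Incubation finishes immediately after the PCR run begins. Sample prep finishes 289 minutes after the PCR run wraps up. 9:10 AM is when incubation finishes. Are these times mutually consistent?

The PCR run ends at 11:29 AM − 94 min = 9:55 AM.
Sample prep ends at 9:55 AM + 289 min = 2:44 PM.
The PCR run starts at 2:44 PM − 334 min = 9:10 AM.
So incubation ends at 9:10 AM.
That matches the stated 9:10 AM, so the schedule is consistent.

Yes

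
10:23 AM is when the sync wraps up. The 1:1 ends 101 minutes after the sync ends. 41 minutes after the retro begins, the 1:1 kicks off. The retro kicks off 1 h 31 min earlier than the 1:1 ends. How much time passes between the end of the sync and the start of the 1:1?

The 1:1 ends at 10:23 AM + 101 min = 12:04 PM.
The retro starts at 12:04 PM − 91 min = 10:33 AM.
The 1:1 starts at 10:33 AM + 41 min = 11:14 AM.
From 10:23 AM to 11:14 AM is 51 minutes.

51 minutes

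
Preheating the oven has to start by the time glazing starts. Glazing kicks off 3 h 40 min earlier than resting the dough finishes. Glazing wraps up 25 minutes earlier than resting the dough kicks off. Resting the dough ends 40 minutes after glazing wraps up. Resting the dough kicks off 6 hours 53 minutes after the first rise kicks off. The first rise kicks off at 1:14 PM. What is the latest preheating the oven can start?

Resting the dough starts at 1:14 PM + 413 min = 8:07 PM.
Glazing ends at 8:07 PM − 25 min = 7:42 PM.
Resting the dough ends at 7:42 PM + 40 min = 8:22 PM.
Glazing starts at 8:22 PM − 220 min = 4:42 PM.
Preheating the oven is bounded by glazing, so the latest it can start is 4:42 PM.

4:42 PM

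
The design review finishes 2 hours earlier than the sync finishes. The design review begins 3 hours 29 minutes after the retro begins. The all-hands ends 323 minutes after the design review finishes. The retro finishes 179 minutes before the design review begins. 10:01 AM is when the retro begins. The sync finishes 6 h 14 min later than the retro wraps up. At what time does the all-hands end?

The design review starts at 10:01 AM + 209 min = 1:30 PM.
The retro ends at 1:30 PM − 179 min = 10:31 AM.
The sync ends at 10:31 AM + 374 min = 4:45 PM.
The design review ends at 4:45 PM − 120 min = 2:45 PM.
The all-hands ends at 2:45 PM + 323 min = 8:08 PM.

8:08 PM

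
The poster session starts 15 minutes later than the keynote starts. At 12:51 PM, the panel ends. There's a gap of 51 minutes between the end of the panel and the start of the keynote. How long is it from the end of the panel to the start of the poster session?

The keynote starts at 12:51 PM + 51 min = 1:42 PM.
The poster session starts at 1:42 PM + 15 min = 1:57 PM.
From 12:51 PM to 1:57 PM is 1 h 6 min.

1 h 6 min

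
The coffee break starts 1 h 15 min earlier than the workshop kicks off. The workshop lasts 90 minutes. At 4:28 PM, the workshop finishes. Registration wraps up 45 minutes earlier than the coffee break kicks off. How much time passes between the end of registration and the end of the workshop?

The workshop starts at 4:28 PM − 90 min = 2:58 PM.
The coffee break starts at 2:58 PM − 75 min = 1:43 PM.
Registration ends at 1:43 PM − 45 min = 12:58 PM.
From 12:58 PM to 4:28 PM is 3 h 30 min.

3 h 30 min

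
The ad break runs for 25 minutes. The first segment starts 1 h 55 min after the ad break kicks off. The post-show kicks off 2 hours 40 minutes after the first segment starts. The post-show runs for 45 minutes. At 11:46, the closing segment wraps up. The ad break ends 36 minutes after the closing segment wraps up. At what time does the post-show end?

17:17

The ad break ends at 11:46 + 36 min = 12:22.
The ad break starts at 12:22 − 25 min = 11:57.
The first segment starts at 11:57 + 115 min = 13:52.
The post-show starts at 13:52 + 160 min = 16:32.
The post-show ends at 16:32 + 45 min = 17:17.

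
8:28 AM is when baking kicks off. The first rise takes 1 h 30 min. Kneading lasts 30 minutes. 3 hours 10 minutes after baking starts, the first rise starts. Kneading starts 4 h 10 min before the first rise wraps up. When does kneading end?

The first rise starts at 8:28 AM + 190 min = 11:38 AM.
The first rise ends at 11:38 AM + 90 min = 1:08 PM.
Kneading starts at 1:08 PM − 250 min = 8:58 AM.
Kneading ends at 8:58 AM + 30 min = 9:28 AM.

9:28 AM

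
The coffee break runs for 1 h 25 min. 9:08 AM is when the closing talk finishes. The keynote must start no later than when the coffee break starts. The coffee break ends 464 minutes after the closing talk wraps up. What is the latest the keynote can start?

3:27 PM

The coffee break ends at 9:08 AM + 464 min = 4:52 PM.
The coffee break starts at 4:52 PM − 85 min = 3:27 PM.
The keynote is bounded by the coffee break, so the latest it can start is 3:27 PM.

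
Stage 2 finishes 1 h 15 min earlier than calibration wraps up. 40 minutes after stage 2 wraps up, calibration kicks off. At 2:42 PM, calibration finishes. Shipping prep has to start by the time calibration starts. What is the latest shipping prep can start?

2:07 PM

Stage 2 ends at 2:42 PM − 75 min = 1:27 PM.
Calibration starts at 1:27 PM + 40 min = 2:07 PM.
Shipping prep is bounded by calibration, so the latest it can start is 2:07 PM.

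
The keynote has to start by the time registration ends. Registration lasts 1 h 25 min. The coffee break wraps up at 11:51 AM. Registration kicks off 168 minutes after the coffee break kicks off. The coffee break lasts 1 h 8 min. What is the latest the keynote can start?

2:56 PM

The coffee break starts at 11:51 AM − 68 min = 10:43 AM.
Registration starts at 10:43 AM + 168 min = 1:31 PM.
Registration ends at 1:31 PM + 85 min = 2:56 PM.
The keynote is bounded by registration, so the latest it can start is 2:56 PM.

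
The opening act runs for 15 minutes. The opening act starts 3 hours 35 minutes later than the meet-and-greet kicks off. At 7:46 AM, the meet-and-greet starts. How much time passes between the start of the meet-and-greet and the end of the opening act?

3 hours 50 minutes

The opening act starts at 7:46 AM + 215 min = 11:21 AM.
The opening act ends at 11:21 AM + 15 min = 11:36 AM.
From 7:46 AM to 11:36 AM is 3 hours 50 minutes.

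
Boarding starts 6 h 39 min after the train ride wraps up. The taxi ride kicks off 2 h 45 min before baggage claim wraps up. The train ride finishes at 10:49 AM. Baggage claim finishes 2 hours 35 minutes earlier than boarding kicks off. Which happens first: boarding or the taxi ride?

Boarding starts at 10:49 AM + 399 min = 5:28 PM.
Baggage claim ends at 5:28 PM − 155 min = 2:53 PM.
The taxi ride starts at 2:53 PM − 165 min = 12:08 PM.
Boarding starts at 5:28 PM and the taxi ride starts at 12:08 PM, so the taxi ride is first.

the taxi ride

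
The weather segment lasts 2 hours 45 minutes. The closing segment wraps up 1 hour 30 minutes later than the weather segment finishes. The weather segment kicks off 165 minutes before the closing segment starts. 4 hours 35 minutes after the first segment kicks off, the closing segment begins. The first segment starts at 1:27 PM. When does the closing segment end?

7:32 PM

The closing segment starts at 1:27 PM + 275 min = 6:02 PM.
The weather segment starts at 6:02 PM − 165 min = 3:17 PM.
The weather segment ends at 3:17 PM + 165 min = 6:02 PM.
The closing segment ends at 6:02 PM + 90 min = 7:32 PM.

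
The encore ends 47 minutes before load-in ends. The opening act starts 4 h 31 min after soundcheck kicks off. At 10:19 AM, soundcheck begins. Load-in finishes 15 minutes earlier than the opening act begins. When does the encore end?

1:48 PM

The opening act starts at 10:19 AM + 271 min = 2:50 PM.
Load-in ends at 2:50 PM − 15 min = 2:35 PM.
The encore ends at 2:35 PM − 47 min = 1:48 PM.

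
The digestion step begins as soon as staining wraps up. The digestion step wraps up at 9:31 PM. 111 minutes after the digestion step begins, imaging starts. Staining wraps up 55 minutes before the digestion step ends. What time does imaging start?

Staining ends at 9:31 PM − 55 min = 8:36 PM.
So the digestion step starts at 8:36 PM.
Imaging starts at 8:36 PM + 111 min = 10:27 PM.

10:27 PM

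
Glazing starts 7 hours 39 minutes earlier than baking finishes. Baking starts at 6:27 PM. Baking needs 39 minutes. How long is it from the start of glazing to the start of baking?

420 minutes

Baking ends at 6:27 PM + 39 min = 7:06 PM.
Glazing starts at 7:06 PM − 459 min = 11:27 AM.
From 11:27 AM to 6:27 PM is 420 minutes.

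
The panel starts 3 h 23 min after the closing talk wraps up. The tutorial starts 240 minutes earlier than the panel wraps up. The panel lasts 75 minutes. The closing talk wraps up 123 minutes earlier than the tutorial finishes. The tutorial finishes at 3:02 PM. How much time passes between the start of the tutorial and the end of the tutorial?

1 h 25 min

The closing talk ends at 3:02 PM − 123 min = 12:59 PM.
The panel starts at 12:59 PM + 203 min = 4:22 PM.
The panel ends at 4:22 PM + 75 min = 5:37 PM.
The tutorial starts at 5:37 PM − 240 min = 1:37 PM.
From 1:37 PM to 3:02 PM is 1 h 25 min.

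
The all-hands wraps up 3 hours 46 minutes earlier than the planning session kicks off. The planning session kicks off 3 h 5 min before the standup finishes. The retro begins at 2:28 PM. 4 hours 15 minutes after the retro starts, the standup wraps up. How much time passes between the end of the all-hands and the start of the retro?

The standup ends at 2:28 PM + 255 min = 6:43 PM.
The planning session starts at 6:43 PM − 185 min = 3:38 PM.
The all-hands ends at 3:38 PM − 226 min = 11:52 AM.
From 11:52 AM to 2:28 PM is 2 h 36 min.

2 h 36 min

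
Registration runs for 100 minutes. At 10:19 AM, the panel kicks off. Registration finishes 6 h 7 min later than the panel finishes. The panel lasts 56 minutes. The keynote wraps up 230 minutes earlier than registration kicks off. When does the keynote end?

The panel ends at 10:19 AM + 56 min = 11:15 AM.
Registration ends at 11:15 AM + 367 min = 5:22 PM.
Registration starts at 5:22 PM − 100 min = 3:42 PM.
The keynote ends at 3:42 PM − 230 min = 11:52 AM.

11:52 AM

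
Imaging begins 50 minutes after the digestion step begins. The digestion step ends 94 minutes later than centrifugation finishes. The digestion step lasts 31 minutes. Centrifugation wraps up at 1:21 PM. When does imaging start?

3:14 PM

The digestion step ends at 1:21 PM + 94 min = 2:55 PM.
The digestion step starts at 2:55 PM − 31 min = 2:24 PM.
Imaging starts at 2:24 PM + 50 min = 3:14 PM.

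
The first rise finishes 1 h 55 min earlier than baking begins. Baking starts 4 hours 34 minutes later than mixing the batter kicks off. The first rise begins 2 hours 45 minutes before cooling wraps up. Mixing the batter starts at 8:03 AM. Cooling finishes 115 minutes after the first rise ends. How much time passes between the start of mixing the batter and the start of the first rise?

Baking starts at 8:03 AM + 274 min = 12:37 PM.
The first rise ends at 12:37 PM − 115 min = 10:42 AM.
Cooling ends at 10:42 AM + 115 min = 12:37 PM.
The first rise starts at 12:37 PM − 165 min = 9:52 AM.
From 8:03 AM to 9:52 AM is 109 minutes.

109 minutes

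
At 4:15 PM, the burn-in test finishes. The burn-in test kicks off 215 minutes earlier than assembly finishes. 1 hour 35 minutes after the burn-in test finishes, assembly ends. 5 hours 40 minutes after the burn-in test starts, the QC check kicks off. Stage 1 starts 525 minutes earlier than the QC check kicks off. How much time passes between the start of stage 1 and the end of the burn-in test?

Assembly ends at 4:15 PM + 95 min = 5:50 PM.
The burn-in test starts at 5:50 PM − 215 min = 2:15 PM.
The QC check starts at 2:15 PM + 340 min = 7:55 PM.
Stage 1 starts at 7:55 PM − 525 min = 11:10 AM.
From 11:10 AM to 4:15 PM is 305 minutes.

305 minutes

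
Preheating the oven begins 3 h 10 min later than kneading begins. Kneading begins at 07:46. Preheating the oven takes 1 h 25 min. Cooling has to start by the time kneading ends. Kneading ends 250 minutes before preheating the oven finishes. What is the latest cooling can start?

Preheating the oven starts at 07:46 + 190 min = 10:56.
Preheating the oven ends at 10:56 + 85 min = 12:21.
Kneading ends at 12:21 − 250 min = 08:11.
Cooling is bounded by kneading, so the latest it can start is 08:11.

08:11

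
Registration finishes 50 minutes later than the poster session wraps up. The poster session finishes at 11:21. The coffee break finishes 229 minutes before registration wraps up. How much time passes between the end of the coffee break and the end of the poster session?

Registration ends at 11:21 + 50 min = 12:11.
The coffee break ends at 12:11 − 229 min = 08:22.
From 08:22 to 11:21 is 179 minutes.

179 minutes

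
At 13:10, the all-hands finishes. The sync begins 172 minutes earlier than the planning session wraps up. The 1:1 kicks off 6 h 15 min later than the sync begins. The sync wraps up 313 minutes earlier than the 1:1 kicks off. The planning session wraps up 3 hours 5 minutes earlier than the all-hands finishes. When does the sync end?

The planning session ends at 13:10 − 185 min = 10:05.
The sync starts at 10:05 − 172 min = 07:13.
The 1:1 starts at 07:13 + 375 min = 13:28.
The sync ends at 13:28 − 313 min = 08:15.

08:15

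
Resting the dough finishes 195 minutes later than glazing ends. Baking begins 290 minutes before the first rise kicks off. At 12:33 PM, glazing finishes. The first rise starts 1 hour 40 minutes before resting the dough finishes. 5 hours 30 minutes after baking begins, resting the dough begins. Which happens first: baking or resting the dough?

Resting the dough ends at 12:33 PM + 195 min = 3:48 PM.
The first rise starts at 3:48 PM − 100 min = 2:08 PM.
Baking starts at 2:08 PM − 290 min = 9:18 AM.
Resting the dough starts at 9:18 AM + 330 min = 2:48 PM.
Baking starts at 9:18 AM and resting the dough starts at 2:48 PM, so baking is first.

baking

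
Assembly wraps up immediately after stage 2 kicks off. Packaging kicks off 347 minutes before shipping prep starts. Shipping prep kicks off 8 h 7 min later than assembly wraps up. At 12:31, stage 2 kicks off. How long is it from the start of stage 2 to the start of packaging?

140 minutes

Assembly ends at 12:31.
Shipping prep starts at 12:31 + 487 min = 20:38.
Packaging starts at 20:38 − 347 min = 14:51.
From 12:31 to 14:51 is 140 minutes.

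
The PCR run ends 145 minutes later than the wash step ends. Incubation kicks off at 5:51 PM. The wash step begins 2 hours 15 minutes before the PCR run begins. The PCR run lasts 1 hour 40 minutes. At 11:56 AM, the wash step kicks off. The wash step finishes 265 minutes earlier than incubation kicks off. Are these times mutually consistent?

Yes

The wash step ends at 5:51 PM − 265 min = 1:26 PM.
The PCR run ends at 1:26 PM + 145 min = 3:51 PM.
The PCR run starts at 3:51 PM − 100 min = 2:11 PM.
The wash step starts at 2:11 PM − 135 min = 11:56 AM.
That matches the stated 11:56 AM, so the schedule is consistent.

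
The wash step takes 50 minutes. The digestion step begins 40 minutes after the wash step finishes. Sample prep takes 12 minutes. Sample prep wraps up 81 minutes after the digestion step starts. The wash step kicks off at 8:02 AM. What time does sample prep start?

The wash step ends at 8:02 AM + 50 min = 8:52 AM.
The digestion step starts at 8:52 AM + 40 min = 9:32 AM.
Sample prep ends at 9:32 AM + 81 min = 10:53 AM.
Sample prep starts at 10:53 AM − 12 min = 10:41 AM.

10:41 AM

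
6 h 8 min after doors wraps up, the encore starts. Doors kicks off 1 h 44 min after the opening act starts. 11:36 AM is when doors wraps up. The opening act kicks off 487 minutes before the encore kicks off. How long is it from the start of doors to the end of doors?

The encore starts at 11:36 AM + 368 min = 5:44 PM.
The opening act starts at 5:44 PM − 487 min = 9:37 AM.
Doors starts at 9:37 AM + 104 min = 11:21 AM.
From 11:21 AM to 11:36 AM is 15 minutes.

15 minutes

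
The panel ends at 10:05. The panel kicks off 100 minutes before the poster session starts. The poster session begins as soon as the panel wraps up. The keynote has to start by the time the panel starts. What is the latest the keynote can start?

08:25

The poster session starts at 10:05.
The panel starts at 10:05 − 100 min = 08:25.
The keynote is bounded by the panel, so the latest it can start is 08:25.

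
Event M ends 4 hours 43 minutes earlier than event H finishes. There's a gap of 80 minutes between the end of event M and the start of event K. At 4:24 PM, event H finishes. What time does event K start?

1:01 PM

Event M ends at 4:24 PM − 283 min = 11:41 AM.
Event K starts at 11:41 AM + 80 min = 1:01 PM.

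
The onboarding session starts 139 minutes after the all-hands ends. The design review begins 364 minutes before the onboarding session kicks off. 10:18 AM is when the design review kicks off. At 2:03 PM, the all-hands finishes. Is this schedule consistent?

Yes

The onboarding session starts at 2:03 PM + 139 min = 4:22 PM.
The design review starts at 4:22 PM − 364 min = 10:18 AM.
That matches the stated 10:18 AM, so the schedule is consistent.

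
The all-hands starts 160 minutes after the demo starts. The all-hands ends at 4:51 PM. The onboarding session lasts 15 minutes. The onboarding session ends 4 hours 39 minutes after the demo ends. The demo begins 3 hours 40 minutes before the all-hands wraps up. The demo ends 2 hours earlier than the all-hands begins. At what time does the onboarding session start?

The demo starts at 4:51 PM − 220 min = 1:11 PM.
The all-hands starts at 1:11 PM + 160 min = 3:51 PM.
The demo ends at 3:51 PM − 120 min = 1:51 PM.
The onboarding session ends at 1:51 PM + 279 min = 6:30 PM.
The onboarding session starts at 6:30 PM − 15 min = 6:15 PM.

6:15 PM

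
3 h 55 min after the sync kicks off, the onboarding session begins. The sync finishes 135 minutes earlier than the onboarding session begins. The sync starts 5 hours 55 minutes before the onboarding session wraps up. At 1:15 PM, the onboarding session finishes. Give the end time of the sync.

The sync starts at 1:15 PM − 355 min = 7:20 AM.
The onboarding session starts at 7:20 AM + 235 min = 11:15 AM.
The sync ends at 11:15 AM − 135 min = 9:00 AM.

9:00 AM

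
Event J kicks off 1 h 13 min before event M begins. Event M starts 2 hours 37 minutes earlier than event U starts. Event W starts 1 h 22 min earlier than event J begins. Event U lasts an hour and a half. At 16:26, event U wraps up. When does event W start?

Event U starts at 16:26 − 90 min = 14:56.
Event M starts at 14:56 − 157 min = 12:19.
Event J starts at 12:19 − 73 min = 11:06.
Event W starts at 11:06 − 82 min = 09:44.

09:44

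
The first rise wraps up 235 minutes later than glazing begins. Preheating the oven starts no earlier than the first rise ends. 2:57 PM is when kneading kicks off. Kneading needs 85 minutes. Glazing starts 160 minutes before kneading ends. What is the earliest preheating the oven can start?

5:37 PM

Kneading ends at 2:57 PM + 85 min = 4:22 PM.
Glazing starts at 4:22 PM − 160 min = 1:42 PM.
The first rise ends at 1:42 PM + 235 min = 5:37 PM.
Preheating the oven is bounded by the first rise, so the earliest it can start is 5:37 PM.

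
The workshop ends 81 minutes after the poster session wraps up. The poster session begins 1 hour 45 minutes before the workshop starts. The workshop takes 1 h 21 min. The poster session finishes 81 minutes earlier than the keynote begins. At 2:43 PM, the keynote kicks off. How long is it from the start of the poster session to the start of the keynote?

3 h 6 min

The poster session ends at 2:43 PM − 81 min = 1:22 PM.
The workshop ends at 1:22 PM + 81 min = 2:43 PM.
The workshop starts at 2:43 PM − 81 min = 1:22 PM.
The poster session starts at 1:22 PM − 105 min = 11:37 AM.
From 11:37 AM to 2:43 PM is 3 h 6 min.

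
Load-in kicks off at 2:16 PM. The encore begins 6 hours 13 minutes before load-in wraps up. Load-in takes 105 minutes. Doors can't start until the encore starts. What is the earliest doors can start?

9:48 AM

Load-in ends at 2:16 PM + 105 min = 4:01 PM.
The encore starts at 4:01 PM − 373 min = 9:48 AM.
Doors is bounded by the encore, so the earliest it can start is 9:48 AM.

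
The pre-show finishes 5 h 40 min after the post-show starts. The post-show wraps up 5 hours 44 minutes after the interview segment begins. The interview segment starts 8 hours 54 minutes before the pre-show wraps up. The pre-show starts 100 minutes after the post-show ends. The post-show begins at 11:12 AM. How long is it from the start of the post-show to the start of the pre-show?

The pre-show ends at 11:12 AM + 340 min = 4:52 PM.
The interview segment starts at 4:52 PM − 534 min = 7:58 AM.
The post-show ends at 7:58 AM + 344 min = 1:42 PM.
The pre-show starts at 1:42 PM + 100 min = 3:22 PM.
From 11:12 AM to 3:22 PM is 4 hours 10 minutes.

4 hours 10 minutes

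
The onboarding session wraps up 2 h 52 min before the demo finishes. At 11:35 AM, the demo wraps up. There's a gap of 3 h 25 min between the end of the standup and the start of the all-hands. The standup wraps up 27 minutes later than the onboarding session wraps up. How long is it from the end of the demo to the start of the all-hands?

The onboarding session ends at 11:35 AM − 172 min = 8:43 AM.
The standup ends at 8:43 AM + 27 min = 9:10 AM.
The all-hands starts at 9:10 AM + 205 min = 12:35 PM.
From 11:35 AM to 12:35 PM is 60 minutes.

60 minutes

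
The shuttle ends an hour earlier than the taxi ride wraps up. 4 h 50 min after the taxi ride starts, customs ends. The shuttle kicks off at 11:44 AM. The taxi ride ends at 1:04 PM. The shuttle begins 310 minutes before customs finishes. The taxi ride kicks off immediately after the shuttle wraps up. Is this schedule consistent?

Yes

The shuttle ends at 1:04 PM − 60 min = 12:04 PM.
So the taxi ride starts at 12:04 PM.
Customs ends at 12:04 PM + 290 min = 4:54 PM.
The shuttle starts at 4:54 PM − 310 min = 11:44 AM.
That matches the stated 11:44 AM, so the schedule is consistent.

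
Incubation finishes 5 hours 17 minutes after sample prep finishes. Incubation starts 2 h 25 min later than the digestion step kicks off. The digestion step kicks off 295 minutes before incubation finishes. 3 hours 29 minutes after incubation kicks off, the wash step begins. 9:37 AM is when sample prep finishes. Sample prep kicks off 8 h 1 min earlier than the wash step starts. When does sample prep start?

7:52 AM

Incubation ends at 9:37 AM + 317 min = 2:54 PM.
The digestion step starts at 2:54 PM − 295 min = 9:59 AM.
Incubation starts at 9:59 AM + 145 min = 12:24 PM.
The wash step starts at 12:24 PM + 209 min = 3:53 PM.
Sample prep starts at 3:53 PM − 481 min = 7:52 AM.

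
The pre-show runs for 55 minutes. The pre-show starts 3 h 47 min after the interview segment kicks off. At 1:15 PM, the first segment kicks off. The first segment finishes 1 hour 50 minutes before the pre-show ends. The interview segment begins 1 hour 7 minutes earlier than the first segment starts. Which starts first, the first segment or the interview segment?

the interview segment

The interview segment starts at 1:15 PM − 67 min = 12:08 PM.
The first segment starts at 1:15 PM and the interview segment starts at 12:08 PM, so the interview segment is first.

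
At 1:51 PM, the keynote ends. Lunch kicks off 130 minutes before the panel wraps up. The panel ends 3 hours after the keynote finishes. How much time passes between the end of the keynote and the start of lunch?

The panel ends at 1:51 PM + 180 min = 4:51 PM.
Lunch starts at 4:51 PM − 130 min = 2:41 PM.
From 1:51 PM to 2:41 PM is 50 minutes.

50 minutes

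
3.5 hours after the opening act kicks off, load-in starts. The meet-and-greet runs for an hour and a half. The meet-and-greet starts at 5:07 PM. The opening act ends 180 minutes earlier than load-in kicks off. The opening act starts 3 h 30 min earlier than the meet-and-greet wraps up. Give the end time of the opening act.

3:37 PM

The meet-and-greet ends at 5:07 PM + 90 min = 6:37 PM.
The opening act starts at 6:37 PM − 210 min = 3:07 PM.
Load-in starts at 3:07 PM + 210 min = 6:37 PM.
The opening act ends at 6:37 PM − 180 min = 3:37 PM.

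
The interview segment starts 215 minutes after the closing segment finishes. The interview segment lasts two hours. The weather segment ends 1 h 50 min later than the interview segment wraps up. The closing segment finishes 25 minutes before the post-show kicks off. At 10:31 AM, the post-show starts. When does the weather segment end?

5:31 PM

The closing segment ends at 10:31 AM − 25 min = 10:06 AM.
The interview segment starts at 10:06 AM + 215 min = 1:41 PM.
The interview segment ends at 1:41 PM + 120 min = 3:41 PM.
The weather segment ends at 3:41 PM + 110 min = 5:31 PM.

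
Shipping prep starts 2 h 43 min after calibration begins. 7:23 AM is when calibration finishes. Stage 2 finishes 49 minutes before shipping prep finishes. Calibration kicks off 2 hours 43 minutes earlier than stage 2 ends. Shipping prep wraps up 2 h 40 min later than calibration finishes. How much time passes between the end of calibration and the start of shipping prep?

1 hour 51 minutes

Shipping prep ends at 7:23 AM + 160 min = 10:03 AM.
Stage 2 ends at 10:03 AM − 49 min = 9:14 AM.
Calibration starts at 9:14 AM − 163 min = 6:31 AM.
Shipping prep starts at 6:31 AM + 163 min = 9:14 AM.
From 7:23 AM to 9:14 AM is 1 hour 51 minutes.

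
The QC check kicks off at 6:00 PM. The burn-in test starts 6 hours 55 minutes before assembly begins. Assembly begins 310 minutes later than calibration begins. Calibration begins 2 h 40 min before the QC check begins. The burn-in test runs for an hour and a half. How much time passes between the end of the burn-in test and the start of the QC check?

Calibration starts at 6:00 PM − 160 min = 3:20 PM.
Assembly starts at 3:20 PM + 310 min = 8:30 PM.
The burn-in test starts at 8:30 PM − 415 min = 1:35 PM.
The burn-in test ends at 1:35 PM + 90 min = 3:05 PM.
From 3:05 PM to 6:00 PM is 2 h 55 min.

2 h 55 min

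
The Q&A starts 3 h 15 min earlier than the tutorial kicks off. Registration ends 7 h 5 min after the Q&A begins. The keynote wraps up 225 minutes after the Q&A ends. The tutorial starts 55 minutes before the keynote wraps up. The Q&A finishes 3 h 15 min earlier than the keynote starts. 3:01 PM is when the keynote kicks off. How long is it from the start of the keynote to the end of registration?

205 minutes

The Q&A ends at 3:01 PM − 195 min = 11:46 AM.
The keynote ends at 11:46 AM + 225 min = 3:31 PM.
The tutorial starts at 3:31 PM − 55 min = 2:36 PM.
The Q&A starts at 2:36 PM − 195 min = 11:21 AM.
Registration ends at 11:21 AM + 425 min = 6:26 PM.
From 3:01 PM to 6:26 PM is 205 minutes.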